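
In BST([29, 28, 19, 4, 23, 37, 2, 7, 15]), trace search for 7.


BST root = 29
Search for 7: compare at each node
Path: [29, 28, 19, 4, 7]


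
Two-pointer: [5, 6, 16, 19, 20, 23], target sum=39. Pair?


Two pointers: lo=0, hi=5
Found pair: (16, 23) summing to 39


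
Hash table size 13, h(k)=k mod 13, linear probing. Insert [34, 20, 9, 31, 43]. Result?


Insertions: 34->slot 8; 20->slot 7; 9->slot 9; 31->slot 5; 43->slot 4
Table: [None, None, None, None, 43, 31, None, 20, 34, 9, None, None, None]


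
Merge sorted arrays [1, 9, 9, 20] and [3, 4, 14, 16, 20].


Compare heads, take smaller each step.
Merged: [1, 3, 4, 9, 9, 14, 16, 20, 20]


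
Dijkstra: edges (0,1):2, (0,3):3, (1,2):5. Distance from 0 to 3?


Dijkstra from 0:
Distances: {0: 0, 1: 2, 2: 7, 3: 3}
Shortest distance to 3 = 3, path = [0, 3]


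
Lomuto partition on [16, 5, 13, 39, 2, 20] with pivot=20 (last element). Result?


Elements <= 20 go left of pivot.
Result: [16, 5, 13, 2, 20, 39], pivot at index 4


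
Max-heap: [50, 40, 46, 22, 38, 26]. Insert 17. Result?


Append 17: [50, 40, 46, 22, 38, 26, 17]
Bubble up: no swaps needed
Result: [50, 40, 46, 22, 38, 26, 17]


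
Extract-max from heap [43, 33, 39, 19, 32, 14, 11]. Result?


Max = 43
Replace root with last, heapify down
Resulting heap: [39, 33, 14, 19, 32, 11]


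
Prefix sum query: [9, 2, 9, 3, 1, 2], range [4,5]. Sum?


Prefix sums: [0, 9, 11, 20, 23, 24, 26]
Sum[4..5] = prefix[6] - prefix[4] = 26 - 23 = 3


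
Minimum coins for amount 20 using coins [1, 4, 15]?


dp[0]=0; dp[i]=1+min(dp[i-c] for c in coins)
...dp[15]=1, dp[16]=2, dp[17]=3, dp[18]=4, dp[19]=2, dp[20]=3
Minimum coins for 20 = 3


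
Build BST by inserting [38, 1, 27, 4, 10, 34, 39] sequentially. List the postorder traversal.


Root = 38; build tree by BST insertion.
Postorder traversal: [10, 4, 34, 27, 1, 39, 38]


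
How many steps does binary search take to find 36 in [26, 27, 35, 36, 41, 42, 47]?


Search for 36:
[0,6] mid=3 arr[3]=36
Total: 1 comparisons


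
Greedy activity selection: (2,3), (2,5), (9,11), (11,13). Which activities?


Greedy: pick earliest-ending, then skip overlaps.
Selected (3 activities): [(2, 3), (9, 11), (11, 13)]


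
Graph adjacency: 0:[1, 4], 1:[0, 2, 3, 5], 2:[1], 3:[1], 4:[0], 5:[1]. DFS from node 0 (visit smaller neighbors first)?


DFS stack-based: start with [0]
Visit order: [0, 1, 2, 3, 5, 4]


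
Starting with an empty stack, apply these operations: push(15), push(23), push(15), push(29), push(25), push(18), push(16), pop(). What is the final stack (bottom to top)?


push(15) -> [15]
push(23) -> [15, 23]
push(15) -> [15, 23, 15]
push(29) -> [15, 23, 15, 29]
push(25) -> [15, 23, 15, 29, 25]
push(18) -> [15, 23, 15, 29, 25, 18]
push(16) -> [15, 23, 15, 29, 25, 18, 16]
pop() returns 16 -> [15, 23, 15, 29, 25, 18]
Final stack (bottom to top): [15, 23, 15, 29, 25, 18]


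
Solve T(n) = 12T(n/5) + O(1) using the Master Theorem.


a=12, b=5, c=0. log_5(12)=1.544 > c=0. Case 1: O(n^log_b(a)) = O(n^1.544)
Complexity: O(n^1.544)


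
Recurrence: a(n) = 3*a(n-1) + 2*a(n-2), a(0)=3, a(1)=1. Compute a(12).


Build bottom-up:
...a(10)=213825, a(11)=761549, a(12)=3*761549+2*213825=2712297


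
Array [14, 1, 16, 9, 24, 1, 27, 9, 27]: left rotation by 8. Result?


Left rotate by 8: [27, 14, 1, 16, 9, 24, 1, 27, 9]


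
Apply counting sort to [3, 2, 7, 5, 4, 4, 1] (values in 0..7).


Count array: [0, 1, 1, 1, 2, 1, 0, 1]
Reconstruct: [1, 2, 3, 4, 4, 5, 7]


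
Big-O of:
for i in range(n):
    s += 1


Per nesting level: O(n) = O(n)
Complexity: O(n)


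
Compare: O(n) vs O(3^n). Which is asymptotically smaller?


linear grows slower than exponential (base 3)
O(n) is asymptotically smaller; O(3^n) grows faster


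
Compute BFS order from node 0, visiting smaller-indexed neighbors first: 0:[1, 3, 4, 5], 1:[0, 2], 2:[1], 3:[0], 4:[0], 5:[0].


BFS queue: start with [0]
Visit order: [0, 1, 3, 4, 5, 2]


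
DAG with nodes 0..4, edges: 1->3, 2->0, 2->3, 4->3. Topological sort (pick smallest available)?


Kahn's algorithm, process smallest node first
Order: [1, 2, 0, 4, 3]


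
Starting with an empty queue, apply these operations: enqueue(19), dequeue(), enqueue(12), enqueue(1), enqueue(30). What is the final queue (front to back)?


enqueue(19) -> [19]
dequeue() returns 19 -> []
enqueue(12) -> [12]
enqueue(1) -> [12, 1]
enqueue(30) -> [12, 1, 30]
Final queue (front to back): [12, 1, 30]


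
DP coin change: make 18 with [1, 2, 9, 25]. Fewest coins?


dp[0]=0; dp[i]=1+min(dp[i-c] for c in coins)
...dp[13]=3, dp[14]=4, dp[15]=4, dp[16]=5, dp[17]=5, dp[18]=2
Minimum coins for 18 = 2


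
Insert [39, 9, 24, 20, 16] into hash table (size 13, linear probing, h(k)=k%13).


Insertions: 39->slot 0; 9->slot 9; 24->slot 11; 20->slot 7; 16->slot 3
Table: [39, None, None, 16, None, None, None, 20, None, 9, None, 24, None]


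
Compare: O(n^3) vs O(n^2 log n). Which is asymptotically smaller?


n^2 log n grows slower than cubic
O(n^2 log n) is asymptotically smaller; O(n^3) grows faster


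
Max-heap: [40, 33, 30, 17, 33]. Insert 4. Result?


Append 4: [40, 33, 30, 17, 33, 4]
Bubble up: no swaps needed
Result: [40, 33, 30, 17, 33, 4]


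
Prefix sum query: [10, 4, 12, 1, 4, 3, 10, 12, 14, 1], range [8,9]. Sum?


Prefix sums: [0, 10, 14, 26, 27, 31, 34, 44, 56, 70, 71]
Sum[8..9] = prefix[10] - prefix[8] = 71 - 56 = 15


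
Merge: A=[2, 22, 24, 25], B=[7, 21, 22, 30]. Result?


Compare heads, take smaller each step.
Merged: [2, 7, 21, 22, 22, 24, 25, 30]


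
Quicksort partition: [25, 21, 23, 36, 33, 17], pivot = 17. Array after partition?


Elements <= 17 go left of pivot.
Result: [17, 21, 23, 36, 33, 25], pivot at index 0


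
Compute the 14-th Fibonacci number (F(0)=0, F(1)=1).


F(n)=F(n-1)+F(n-2)
...F(12)=144, F(13)=233, F(14)=377


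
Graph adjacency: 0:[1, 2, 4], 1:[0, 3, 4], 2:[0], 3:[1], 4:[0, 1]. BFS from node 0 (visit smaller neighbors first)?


BFS queue: start with [0]
Visit order: [0, 1, 2, 4, 3]


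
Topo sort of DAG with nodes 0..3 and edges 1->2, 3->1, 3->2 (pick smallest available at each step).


Kahn's algorithm, process smallest node first
Order: [0, 3, 1, 2]


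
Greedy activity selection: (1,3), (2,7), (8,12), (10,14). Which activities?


Greedy: pick earliest-ending, then skip overlaps.
Selected (2 activities): [(1, 3), (8, 12)]


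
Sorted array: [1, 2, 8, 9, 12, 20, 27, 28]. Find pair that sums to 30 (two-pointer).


Two pointers: lo=0, hi=7
Found pair: (2, 28) summing to 30


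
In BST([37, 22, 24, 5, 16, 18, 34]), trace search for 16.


BST root = 37
Search for 16: compare at each node
Path: [37, 22, 5, 16]


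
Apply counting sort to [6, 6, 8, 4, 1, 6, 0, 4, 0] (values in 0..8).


Count array: [2, 1, 0, 0, 2, 0, 3, 0, 1]
Reconstruct: [0, 0, 1, 4, 4, 6, 6, 6, 8]


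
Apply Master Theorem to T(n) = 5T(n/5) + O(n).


a=5, b=5, c=1. log_5(5)=1 = c=1. Case 2: O(n^c log n) = O(n log n)
Complexity: O(n log n)


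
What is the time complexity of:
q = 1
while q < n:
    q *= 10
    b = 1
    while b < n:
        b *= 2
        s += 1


Per nesting level: O(log n) * O(log n) = O((log n)^2)
Complexity: O((log n)^2)


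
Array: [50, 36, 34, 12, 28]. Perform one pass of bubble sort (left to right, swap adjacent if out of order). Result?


After one pass: [36, 34, 12, 28, 50]


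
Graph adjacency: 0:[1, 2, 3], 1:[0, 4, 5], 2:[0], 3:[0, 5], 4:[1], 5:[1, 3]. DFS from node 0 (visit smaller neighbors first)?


DFS stack-based: start with [0]
Visit order: [0, 1, 4, 5, 3, 2]


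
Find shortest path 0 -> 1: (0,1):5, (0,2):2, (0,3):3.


Dijkstra from 0:
Distances: {0: 0, 1: 5, 2: 2, 3: 3}
Shortest distance to 1 = 5, path = [0, 1]


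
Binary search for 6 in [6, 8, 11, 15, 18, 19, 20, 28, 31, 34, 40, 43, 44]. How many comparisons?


Search for 6:
[0,12] mid=6 arr[6]=20
[0,5] mid=2 arr[2]=11
[0,1] mid=0 arr[0]=6
Total: 3 comparisons


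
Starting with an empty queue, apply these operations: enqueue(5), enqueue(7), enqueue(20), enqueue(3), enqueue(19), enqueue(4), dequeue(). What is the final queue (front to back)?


enqueue(5) -> [5]
enqueue(7) -> [5, 7]
enqueue(20) -> [5, 7, 20]
enqueue(3) -> [5, 7, 20, 3]
enqueue(19) -> [5, 7, 20, 3, 19]
enqueue(4) -> [5, 7, 20, 3, 19, 4]
dequeue() returns 5 -> [7, 20, 3, 19, 4]
Final queue (front to back): [7, 20, 3, 19, 4]


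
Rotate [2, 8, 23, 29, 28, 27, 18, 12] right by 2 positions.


Right rotate by 2: [18, 12, 2, 8, 23, 29, 28, 27]


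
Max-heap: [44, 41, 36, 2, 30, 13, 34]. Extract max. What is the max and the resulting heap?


Max = 44
Replace root with last, heapify down
Resulting heap: [41, 34, 36, 2, 30, 13]


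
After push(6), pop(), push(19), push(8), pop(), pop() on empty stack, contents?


push(6) -> [6]
pop() returns 6 -> []
push(19) -> [19]
push(8) -> [19, 8]
pop() returns 8 -> [19]
pop() returns 19 -> []
Final stack (bottom to top): []


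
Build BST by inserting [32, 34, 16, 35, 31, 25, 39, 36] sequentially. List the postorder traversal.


Root = 32; build tree by BST insertion.
Postorder traversal: [25, 31, 16, 36, 39, 35, 34, 32]


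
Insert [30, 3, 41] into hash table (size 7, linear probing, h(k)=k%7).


Insertions: 30->slot 2; 3->slot 3; 41->slot 6
Table: [None, None, 30, 3, None, None, 41]


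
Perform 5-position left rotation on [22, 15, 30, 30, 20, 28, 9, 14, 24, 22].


Left rotate by 5: [28, 9, 14, 24, 22, 22, 15, 30, 30, 20]


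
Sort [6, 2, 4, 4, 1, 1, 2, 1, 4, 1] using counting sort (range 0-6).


Count array: [0, 4, 2, 0, 3, 0, 1]
Reconstruct: [1, 1, 1, 1, 2, 2, 4, 4, 4, 6]


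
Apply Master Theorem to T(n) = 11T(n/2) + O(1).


a=11, b=2, c=0. log_2(11)=3.459 > c=0. Case 1: O(n^log_b(a)) = O(n^3.459)
Complexity: O(n^3.459)


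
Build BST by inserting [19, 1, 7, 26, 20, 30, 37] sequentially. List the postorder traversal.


Root = 19; build tree by BST insertion.
Postorder traversal: [7, 1, 20, 37, 30, 26, 19]


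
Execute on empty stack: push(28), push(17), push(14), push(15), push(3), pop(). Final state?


push(28) -> [28]
push(17) -> [28, 17]
push(14) -> [28, 17, 14]
push(15) -> [28, 17, 14, 15]
push(3) -> [28, 17, 14, 15, 3]
pop() returns 3 -> [28, 17, 14, 15]
Final stack (bottom to top): [28, 17, 14, 15]


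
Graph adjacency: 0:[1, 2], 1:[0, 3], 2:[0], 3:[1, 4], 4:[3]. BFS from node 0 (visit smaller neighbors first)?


BFS queue: start with [0]
Visit order: [0, 1, 2, 3, 4]


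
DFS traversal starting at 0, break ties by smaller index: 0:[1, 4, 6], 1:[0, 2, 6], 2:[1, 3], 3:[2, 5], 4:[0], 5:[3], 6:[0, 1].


DFS stack-based: start with [0]
Visit order: [0, 1, 2, 3, 5, 6, 4]


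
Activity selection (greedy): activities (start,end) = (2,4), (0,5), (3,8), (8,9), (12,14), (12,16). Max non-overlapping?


Greedy: pick earliest-ending, then skip overlaps.
Selected (3 activities): [(2, 4), (8, 9), (12, 14)]


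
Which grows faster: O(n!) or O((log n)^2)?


polylogarithmic grows slower than factorial
O((log n)^2) is asymptotically smaller; O(n!) grows faster


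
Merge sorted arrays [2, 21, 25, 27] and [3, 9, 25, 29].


Compare heads, take smaller each step.
Merged: [2, 3, 9, 21, 25, 25, 27, 29]


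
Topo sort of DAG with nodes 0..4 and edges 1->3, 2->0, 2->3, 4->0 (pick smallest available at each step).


Kahn's algorithm, process smallest node first
Order: [1, 2, 3, 4, 0]


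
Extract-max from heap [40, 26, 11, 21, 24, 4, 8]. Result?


Max = 40
Replace root with last, heapify down
Resulting heap: [26, 24, 11, 21, 8, 4]


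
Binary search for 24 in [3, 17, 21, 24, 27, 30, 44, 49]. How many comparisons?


Search for 24:
[0,7] mid=3 arr[3]=24
Total: 1 comparisons


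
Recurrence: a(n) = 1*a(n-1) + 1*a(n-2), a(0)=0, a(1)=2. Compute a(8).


Build bottom-up:
...a(6)=16, a(7)=26, a(8)=1*26+1*16=42


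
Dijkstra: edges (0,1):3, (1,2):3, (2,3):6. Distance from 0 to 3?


Dijkstra from 0:
Distances: {0: 0, 1: 3, 2: 6, 3: 12}
Shortest distance to 3 = 12, path = [0, 1, 2, 3]


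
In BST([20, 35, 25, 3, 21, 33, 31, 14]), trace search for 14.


BST root = 20
Search for 14: compare at each node
Path: [20, 3, 14]


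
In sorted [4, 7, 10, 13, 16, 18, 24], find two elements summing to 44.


Two pointers: lo=0, hi=6
No pair sums to 44


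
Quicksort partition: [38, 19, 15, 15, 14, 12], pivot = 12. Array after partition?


Elements <= 12 go left of pivot.
Result: [12, 19, 15, 15, 14, 38], pivot at index 0


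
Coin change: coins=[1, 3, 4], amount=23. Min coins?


dp[0]=0; dp[i]=1+min(dp[i-c] for c in coins)
...dp[18]=5, dp[19]=5, dp[20]=5, dp[21]=6, dp[22]=6, dp[23]=6
Minimum coins for 23 = 6


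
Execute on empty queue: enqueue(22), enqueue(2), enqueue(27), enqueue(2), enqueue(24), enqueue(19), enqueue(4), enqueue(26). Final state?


enqueue(22) -> [22]
enqueue(2) -> [22, 2]
enqueue(27) -> [22, 2, 27]
enqueue(2) -> [22, 2, 27, 2]
enqueue(24) -> [22, 2, 27, 2, 24]
enqueue(19) -> [22, 2, 27, 2, 24, 19]
enqueue(4) -> [22, 2, 27, 2, 24, 19, 4]
enqueue(26) -> [22, 2, 27, 2, 24, 19, 4, 26]
Final queue (front to back): [22, 2, 27, 2, 24, 19, 4, 26]


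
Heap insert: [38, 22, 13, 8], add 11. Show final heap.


Append 11: [38, 22, 13, 8, 11]
Bubble up: no swaps needed
Result: [38, 22, 13, 8, 11]


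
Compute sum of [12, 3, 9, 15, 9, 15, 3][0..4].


Prefix sums: [0, 12, 15, 24, 39, 48, 63, 66]
Sum[0..4] = prefix[5] - prefix[0] = 48 - 0 = 48


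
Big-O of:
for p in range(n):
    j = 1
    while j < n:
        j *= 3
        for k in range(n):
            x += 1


Per nesting level: O(n) * O(log n) * O(n) = O(n^2 log n)
Complexity: O(n^2 log n)


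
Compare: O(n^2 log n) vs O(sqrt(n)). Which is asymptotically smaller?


sublinear grows slower than n^2 log n
O(sqrt(n)) is asymptotically smaller; O(n^2 log n) grows faster


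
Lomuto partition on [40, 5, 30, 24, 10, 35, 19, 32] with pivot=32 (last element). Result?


Elements <= 32 go left of pivot.
Result: [5, 30, 24, 10, 19, 32, 40, 35], pivot at index 5


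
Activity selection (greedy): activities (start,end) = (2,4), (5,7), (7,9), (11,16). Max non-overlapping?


Greedy: pick earliest-ending, then skip overlaps.
Selected (4 activities): [(2, 4), (5, 7), (7, 9), (11, 16)]


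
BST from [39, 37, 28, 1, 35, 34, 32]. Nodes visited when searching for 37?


BST root = 39
Search for 37: compare at each node
Path: [39, 37]


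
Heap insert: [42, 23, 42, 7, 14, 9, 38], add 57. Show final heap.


Append 57: [42, 23, 42, 7, 14, 9, 38, 57]
Bubble up: swap idx 7(57) with idx 3(7); swap idx 3(57) with idx 1(23); swap idx 1(57) with idx 0(42)
Result: [57, 42, 42, 23, 14, 9, 38, 7]


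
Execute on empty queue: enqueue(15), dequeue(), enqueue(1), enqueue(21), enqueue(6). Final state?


enqueue(15) -> [15]
dequeue() returns 15 -> []
enqueue(1) -> [1]
enqueue(21) -> [1, 21]
enqueue(6) -> [1, 21, 6]
Final queue (front to back): [1, 21, 6]


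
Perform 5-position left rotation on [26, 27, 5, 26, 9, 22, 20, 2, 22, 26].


Left rotate by 5: [22, 20, 2, 22, 26, 26, 27, 5, 26, 9]


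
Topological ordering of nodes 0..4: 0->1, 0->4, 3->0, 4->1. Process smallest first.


Kahn's algorithm, process smallest node first
Order: [2, 3, 0, 4, 1]


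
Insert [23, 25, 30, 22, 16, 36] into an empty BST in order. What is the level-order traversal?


Root = 23; build tree by BST insertion.
Level-Order traversal: [23, 22, 25, 16, 30, 36]


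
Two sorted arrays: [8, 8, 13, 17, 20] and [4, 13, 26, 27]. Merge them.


Compare heads, take smaller each step.
Merged: [4, 8, 8, 13, 13, 17, 20, 26, 27]


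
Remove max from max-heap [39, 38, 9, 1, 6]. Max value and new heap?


Max = 39
Replace root with last, heapify down
Resulting heap: [38, 6, 9, 1]


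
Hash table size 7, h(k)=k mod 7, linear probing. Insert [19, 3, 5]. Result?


Insertions: 19->slot 5; 3->slot 3; 5->slot 6
Table: [None, None, None, 3, None, 19, 5]


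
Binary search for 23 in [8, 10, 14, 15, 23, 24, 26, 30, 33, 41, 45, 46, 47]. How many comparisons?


Search for 23:
[0,12] mid=6 arr[6]=26
[0,5] mid=2 arr[2]=14
[3,5] mid=4 arr[4]=23
Total: 3 comparisons


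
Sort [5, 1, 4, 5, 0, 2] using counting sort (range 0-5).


Count array: [1, 1, 1, 0, 1, 2]
Reconstruct: [0, 1, 2, 4, 5, 5]


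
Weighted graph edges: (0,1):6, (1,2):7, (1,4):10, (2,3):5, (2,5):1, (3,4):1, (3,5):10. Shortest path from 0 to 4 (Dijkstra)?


Dijkstra from 0:
Distances: {0: 0, 1: 6, 2: 13, 3: 17, 4: 16, 5: 14}
Shortest distance to 4 = 16, path = [0, 1, 4]


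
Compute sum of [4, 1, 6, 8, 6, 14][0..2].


Prefix sums: [0, 4, 5, 11, 19, 25, 39]
Sum[0..2] = prefix[3] - prefix[0] = 11 - 0 = 11


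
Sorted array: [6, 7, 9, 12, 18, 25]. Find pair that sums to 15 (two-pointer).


Two pointers: lo=0, hi=5
Found pair: (6, 9) summing to 15


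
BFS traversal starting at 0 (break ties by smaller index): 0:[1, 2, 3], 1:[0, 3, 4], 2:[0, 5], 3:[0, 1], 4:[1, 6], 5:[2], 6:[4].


BFS queue: start with [0]
Visit order: [0, 1, 2, 3, 4, 5, 6]


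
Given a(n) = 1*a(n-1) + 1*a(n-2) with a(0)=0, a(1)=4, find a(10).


Build bottom-up:
...a(8)=84, a(9)=136, a(10)=1*136+1*84=220


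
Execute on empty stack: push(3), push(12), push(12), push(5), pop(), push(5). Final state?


push(3) -> [3]
push(12) -> [3, 12]
push(12) -> [3, 12, 12]
push(5) -> [3, 12, 12, 5]
pop() returns 5 -> [3, 12, 12]
push(5) -> [3, 12, 12, 5]
Final stack (bottom to top): [3, 12, 12, 5]


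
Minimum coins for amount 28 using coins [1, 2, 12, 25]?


dp[0]=0; dp[i]=1+min(dp[i-c] for c in coins)
...dp[23]=7, dp[24]=2, dp[25]=1, dp[26]=2, dp[27]=2, dp[28]=3
Minimum coins for 28 = 3


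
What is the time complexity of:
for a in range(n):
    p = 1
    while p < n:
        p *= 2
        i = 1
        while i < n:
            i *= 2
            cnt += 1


Per nesting level: O(n) * O(log n) * O(log n) = O(n (log n)^2)
Complexity: O(n (log n)^2)


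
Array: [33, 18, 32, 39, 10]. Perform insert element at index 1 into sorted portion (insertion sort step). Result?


After one pass: [18, 33, 32, 39, 10]


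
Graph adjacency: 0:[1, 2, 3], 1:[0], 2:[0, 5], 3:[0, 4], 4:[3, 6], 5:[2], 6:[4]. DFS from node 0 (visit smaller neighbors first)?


DFS stack-based: start with [0]
Visit order: [0, 1, 2, 5, 3, 4, 6]


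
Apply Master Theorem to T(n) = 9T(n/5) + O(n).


a=9, b=5, c=1. log_5(9)=1.365 > c=1. Case 1: O(n^log_b(a)) = O(n^1.365)
Complexity: O(n^1.365)


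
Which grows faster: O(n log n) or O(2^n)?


linearithmic grows slower than exponential
O(n log n) is asymptotically smaller; O(2^n) grows faster


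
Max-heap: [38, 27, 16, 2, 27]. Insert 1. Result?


Append 1: [38, 27, 16, 2, 27, 1]
Bubble up: no swaps needed
Result: [38, 27, 16, 2, 27, 1]


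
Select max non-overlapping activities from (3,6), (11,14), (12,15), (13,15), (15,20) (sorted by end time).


Greedy: pick earliest-ending, then skip overlaps.
Selected (3 activities): [(3, 6), (11, 14), (15, 20)]


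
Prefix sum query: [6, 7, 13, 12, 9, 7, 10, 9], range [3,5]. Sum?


Prefix sums: [0, 6, 13, 26, 38, 47, 54, 64, 73]
Sum[3..5] = prefix[6] - prefix[3] = 54 - 26 = 28


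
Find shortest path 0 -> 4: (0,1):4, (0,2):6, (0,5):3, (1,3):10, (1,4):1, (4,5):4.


Dijkstra from 0:
Distances: {0: 0, 1: 4, 2: 6, 3: 14, 4: 5, 5: 3}
Shortest distance to 4 = 5, path = [0, 1, 4]


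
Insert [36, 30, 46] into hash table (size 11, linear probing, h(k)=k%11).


Insertions: 36->slot 3; 30->slot 8; 46->slot 2
Table: [None, None, 46, 36, None, None, None, None, 30, None, None]


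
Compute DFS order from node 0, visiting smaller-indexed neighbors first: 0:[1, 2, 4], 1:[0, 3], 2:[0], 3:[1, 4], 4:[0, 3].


DFS stack-based: start with [0]
Visit order: [0, 1, 3, 4, 2]


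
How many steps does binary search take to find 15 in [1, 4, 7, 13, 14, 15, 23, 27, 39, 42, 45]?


Search for 15:
[0,10] mid=5 arr[5]=15
Total: 1 comparisons


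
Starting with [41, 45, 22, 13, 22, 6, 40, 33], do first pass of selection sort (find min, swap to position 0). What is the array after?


After one pass: [6, 45, 22, 13, 22, 41, 40, 33]


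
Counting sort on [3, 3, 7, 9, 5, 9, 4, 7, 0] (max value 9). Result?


Count array: [1, 0, 0, 2, 1, 1, 0, 2, 0, 2]
Reconstruct: [0, 3, 3, 4, 5, 7, 7, 9, 9]


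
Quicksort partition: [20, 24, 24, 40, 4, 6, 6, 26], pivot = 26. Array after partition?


Elements <= 26 go left of pivot.
Result: [20, 24, 24, 4, 6, 6, 26, 40], pivot at index 6


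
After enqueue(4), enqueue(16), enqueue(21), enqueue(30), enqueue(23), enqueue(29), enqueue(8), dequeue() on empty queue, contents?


enqueue(4) -> [4]
enqueue(16) -> [4, 16]
enqueue(21) -> [4, 16, 21]
enqueue(30) -> [4, 16, 21, 30]
enqueue(23) -> [4, 16, 21, 30, 23]
enqueue(29) -> [4, 16, 21, 30, 23, 29]
enqueue(8) -> [4, 16, 21, 30, 23, 29, 8]
dequeue() returns 4 -> [16, 21, 30, 23, 29, 8]
Final queue (front to back): [16, 21, 30, 23, 29, 8]


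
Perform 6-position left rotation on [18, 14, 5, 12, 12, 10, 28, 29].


Left rotate by 6: [28, 29, 18, 14, 5, 12, 12, 10]


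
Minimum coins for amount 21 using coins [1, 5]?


dp[0]=0; dp[i]=1+min(dp[i-c] for c in coins)
...dp[16]=4, dp[17]=5, dp[18]=6, dp[19]=7, dp[20]=4, dp[21]=5
Minimum coins for 21 = 5


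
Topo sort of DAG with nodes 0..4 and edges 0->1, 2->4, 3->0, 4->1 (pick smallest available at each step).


Kahn's algorithm, process smallest node first
Order: [2, 3, 0, 4, 1]


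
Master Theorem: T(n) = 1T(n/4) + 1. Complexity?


a=1, b=4, c=0. log_4(1)=0 = c=0. Case 2: O(n^c log n) = O(log n)
Complexity: O(log n)


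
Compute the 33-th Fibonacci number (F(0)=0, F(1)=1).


F(n)=F(n-1)+F(n-2)
...F(31)=1346269, F(32)=2178309, F(33)=3524578


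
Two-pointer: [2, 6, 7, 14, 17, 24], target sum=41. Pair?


Two pointers: lo=0, hi=5
Found pair: (17, 24) summing to 41


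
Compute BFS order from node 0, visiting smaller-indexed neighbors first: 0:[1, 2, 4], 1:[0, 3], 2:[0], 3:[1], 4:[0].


BFS queue: start with [0]
Visit order: [0, 1, 2, 4, 3]


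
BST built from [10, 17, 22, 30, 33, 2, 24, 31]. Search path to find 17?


BST root = 10
Search for 17: compare at each node
Path: [10, 17]


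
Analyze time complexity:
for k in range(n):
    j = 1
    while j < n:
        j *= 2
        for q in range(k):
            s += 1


Per nesting level: O(n) * O(log n) * O(n) [triangular over k] = O(n^2 log n)
Complexity: O(n^2 log n)


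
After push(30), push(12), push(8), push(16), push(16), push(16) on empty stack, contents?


push(30) -> [30]
push(12) -> [30, 12]
push(8) -> [30, 12, 8]
push(16) -> [30, 12, 8, 16]
push(16) -> [30, 12, 8, 16, 16]
push(16) -> [30, 12, 8, 16, 16, 16]
Final stack (bottom to top): [30, 12, 8, 16, 16, 16]


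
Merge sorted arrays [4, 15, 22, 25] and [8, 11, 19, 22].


Compare heads, take smaller each step.
Merged: [4, 8, 11, 15, 19, 22, 22, 25]


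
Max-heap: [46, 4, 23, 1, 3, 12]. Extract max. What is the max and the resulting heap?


Max = 46
Replace root with last, heapify down
Resulting heap: [23, 4, 12, 1, 3]


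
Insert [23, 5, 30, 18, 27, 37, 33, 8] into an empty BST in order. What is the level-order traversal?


Root = 23; build tree by BST insertion.
Level-Order traversal: [23, 5, 30, 18, 27, 37, 8, 33]


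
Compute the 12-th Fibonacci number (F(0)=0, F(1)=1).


F(n)=F(n-1)+F(n-2)
...F(10)=55, F(11)=89, F(12)=144


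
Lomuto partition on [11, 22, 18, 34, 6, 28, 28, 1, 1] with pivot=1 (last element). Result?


Elements <= 1 go left of pivot.
Result: [1, 1, 18, 34, 6, 28, 28, 11, 22], pivot at index 1


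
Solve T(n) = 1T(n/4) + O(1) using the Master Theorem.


a=1, b=4, c=0. log_4(1)=0 = c=0. Case 2: O(n^c log n) = O(log n)
Complexity: O(log n)


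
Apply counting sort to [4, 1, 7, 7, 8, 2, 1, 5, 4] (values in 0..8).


Count array: [0, 2, 1, 0, 2, 1, 0, 2, 1]
Reconstruct: [1, 1, 2, 4, 4, 5, 7, 7, 8]


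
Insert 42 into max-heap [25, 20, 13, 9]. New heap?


Append 42: [25, 20, 13, 9, 42]
Bubble up: swap idx 4(42) with idx 1(20); swap idx 1(42) with idx 0(25)
Result: [42, 25, 13, 9, 20]


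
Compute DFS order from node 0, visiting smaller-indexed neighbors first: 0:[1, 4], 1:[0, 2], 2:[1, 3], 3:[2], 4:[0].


DFS stack-based: start with [0]
Visit order: [0, 1, 2, 3, 4]


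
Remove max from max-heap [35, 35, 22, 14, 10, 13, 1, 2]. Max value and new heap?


Max = 35
Replace root with last, heapify down
Resulting heap: [35, 14, 22, 2, 10, 13, 1]


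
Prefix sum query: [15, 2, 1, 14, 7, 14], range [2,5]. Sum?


Prefix sums: [0, 15, 17, 18, 32, 39, 53]
Sum[2..5] = prefix[6] - prefix[2] = 53 - 17 = 36


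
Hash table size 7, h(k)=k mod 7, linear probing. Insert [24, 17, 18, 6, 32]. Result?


Insertions: 24->slot 3; 17->slot 4; 18->slot 5; 6->slot 6; 32->slot 0
Table: [32, None, None, 24, 17, 18, 6]


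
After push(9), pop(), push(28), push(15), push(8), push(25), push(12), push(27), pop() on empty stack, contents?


push(9) -> [9]
pop() returns 9 -> []
push(28) -> [28]
push(15) -> [28, 15]
push(8) -> [28, 15, 8]
push(25) -> [28, 15, 8, 25]
push(12) -> [28, 15, 8, 25, 12]
push(27) -> [28, 15, 8, 25, 12, 27]
pop() returns 27 -> [28, 15, 8, 25, 12]
Final stack (bottom to top): [28, 15, 8, 25, 12]


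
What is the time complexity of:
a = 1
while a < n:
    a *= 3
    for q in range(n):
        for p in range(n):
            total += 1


Per nesting level: O(log n) * O(n) * O(n) = O(n^2 log n)
Complexity: O(n^2 log n)


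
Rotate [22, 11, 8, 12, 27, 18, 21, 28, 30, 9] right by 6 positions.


Right rotate by 6: [27, 18, 21, 28, 30, 9, 22, 11, 8, 12]


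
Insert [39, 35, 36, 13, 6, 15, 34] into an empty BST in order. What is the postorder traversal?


Root = 39; build tree by BST insertion.
Postorder traversal: [6, 34, 15, 13, 36, 35, 39]


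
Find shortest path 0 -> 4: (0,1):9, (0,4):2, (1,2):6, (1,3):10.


Dijkstra from 0:
Distances: {0: 0, 1: 9, 2: 15, 3: 19, 4: 2}
Shortest distance to 4 = 2, path = [0, 4]


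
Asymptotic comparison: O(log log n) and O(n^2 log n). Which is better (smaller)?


double-logarithmic grows slower than n^2 log n
O(log log n) is asymptotically smaller; O(n^2 log n) grows faster


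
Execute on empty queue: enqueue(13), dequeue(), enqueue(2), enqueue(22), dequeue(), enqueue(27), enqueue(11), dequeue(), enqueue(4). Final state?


enqueue(13) -> [13]
dequeue() returns 13 -> []
enqueue(2) -> [2]
enqueue(22) -> [2, 22]
dequeue() returns 2 -> [22]
enqueue(27) -> [22, 27]
enqueue(11) -> [22, 27, 11]
dequeue() returns 22 -> [27, 11]
enqueue(4) -> [27, 11, 4]
Final queue (front to back): [27, 11, 4]


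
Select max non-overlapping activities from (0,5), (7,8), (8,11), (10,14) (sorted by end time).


Greedy: pick earliest-ending, then skip overlaps.
Selected (3 activities): [(0, 5), (7, 8), (8, 11)]


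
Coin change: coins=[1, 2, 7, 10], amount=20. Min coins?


dp[0]=0; dp[i]=1+min(dp[i-c] for c in coins)
...dp[15]=3, dp[16]=3, dp[17]=2, dp[18]=3, dp[19]=3, dp[20]=2
Minimum coins for 20 = 2


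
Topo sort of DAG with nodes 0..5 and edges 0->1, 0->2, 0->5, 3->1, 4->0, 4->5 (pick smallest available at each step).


Kahn's algorithm, process smallest node first
Order: [3, 4, 0, 1, 2, 5]


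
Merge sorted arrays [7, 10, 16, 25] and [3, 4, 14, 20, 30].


Compare heads, take smaller each step.
Merged: [3, 4, 7, 10, 14, 16, 20, 25, 30]


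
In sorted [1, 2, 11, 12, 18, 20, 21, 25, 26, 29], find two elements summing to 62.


Two pointers: lo=0, hi=9
No pair sums to 62


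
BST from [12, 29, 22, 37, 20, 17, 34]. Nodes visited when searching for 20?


BST root = 12
Search for 20: compare at each node
Path: [12, 29, 22, 20]


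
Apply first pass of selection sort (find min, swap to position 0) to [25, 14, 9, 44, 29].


After one pass: [9, 14, 25, 44, 29]


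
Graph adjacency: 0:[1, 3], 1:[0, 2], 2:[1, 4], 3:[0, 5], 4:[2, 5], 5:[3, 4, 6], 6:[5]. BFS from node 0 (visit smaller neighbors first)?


BFS queue: start with [0]
Visit order: [0, 1, 3, 2, 5, 4, 6]


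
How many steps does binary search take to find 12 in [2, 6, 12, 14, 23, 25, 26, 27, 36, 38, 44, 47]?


Search for 12:
[0,11] mid=5 arr[5]=25
[0,4] mid=2 arr[2]=12
Total: 2 comparisons


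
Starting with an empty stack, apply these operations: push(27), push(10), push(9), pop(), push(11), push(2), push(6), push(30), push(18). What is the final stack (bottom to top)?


push(27) -> [27]
push(10) -> [27, 10]
push(9) -> [27, 10, 9]
pop() returns 9 -> [27, 10]
push(11) -> [27, 10, 11]
push(2) -> [27, 10, 11, 2]
push(6) -> [27, 10, 11, 2, 6]
push(30) -> [27, 10, 11, 2, 6, 30]
push(18) -> [27, 10, 11, 2, 6, 30, 18]
Final stack (bottom to top): [27, 10, 11, 2, 6, 30, 18]


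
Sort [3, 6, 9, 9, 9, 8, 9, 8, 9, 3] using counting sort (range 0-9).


Count array: [0, 0, 0, 2, 0, 0, 1, 0, 2, 5]
Reconstruct: [3, 3, 6, 8, 8, 9, 9, 9, 9, 9]


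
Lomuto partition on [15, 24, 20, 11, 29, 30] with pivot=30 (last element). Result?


Elements <= 30 go left of pivot.
Result: [15, 24, 20, 11, 29, 30], pivot at index 5


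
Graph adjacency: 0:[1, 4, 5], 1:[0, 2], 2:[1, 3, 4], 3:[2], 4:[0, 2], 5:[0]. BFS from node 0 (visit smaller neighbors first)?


BFS queue: start with [0]
Visit order: [0, 1, 4, 5, 2, 3]


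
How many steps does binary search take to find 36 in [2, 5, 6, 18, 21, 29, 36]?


Search for 36:
[0,6] mid=3 arr[3]=18
[4,6] mid=5 arr[5]=29
[6,6] mid=6 arr[6]=36
Total: 3 comparisons


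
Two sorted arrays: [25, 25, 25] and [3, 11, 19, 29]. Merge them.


Compare heads, take smaller each step.
Merged: [3, 11, 19, 25, 25, 25, 29]


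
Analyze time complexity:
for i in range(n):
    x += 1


Per nesting level: O(n) = O(n)
Complexity: O(n)


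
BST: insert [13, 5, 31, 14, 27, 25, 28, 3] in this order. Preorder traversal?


Root = 13; build tree by BST insertion.
Preorder traversal: [13, 5, 3, 31, 14, 27, 25, 28]


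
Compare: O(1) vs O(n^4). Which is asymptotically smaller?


constant grows slower than quartic
O(1) is asymptotically smaller; O(n^4) grows faster


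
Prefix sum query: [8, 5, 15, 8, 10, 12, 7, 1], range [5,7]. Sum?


Prefix sums: [0, 8, 13, 28, 36, 46, 58, 65, 66]
Sum[5..7] = prefix[8] - prefix[5] = 66 - 46 = 20


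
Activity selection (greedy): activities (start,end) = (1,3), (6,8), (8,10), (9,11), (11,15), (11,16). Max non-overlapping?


Greedy: pick earliest-ending, then skip overlaps.
Selected (4 activities): [(1, 3), (6, 8), (8, 10), (11, 15)]


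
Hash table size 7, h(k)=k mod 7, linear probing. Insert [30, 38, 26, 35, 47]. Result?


Insertions: 30->slot 2; 38->slot 3; 26->slot 5; 35->slot 0; 47->slot 6
Table: [35, None, 30, 38, None, 26, 47]


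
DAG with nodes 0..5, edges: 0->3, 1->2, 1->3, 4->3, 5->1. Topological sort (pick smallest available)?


Kahn's algorithm, process smallest node first
Order: [0, 4, 5, 1, 2, 3]


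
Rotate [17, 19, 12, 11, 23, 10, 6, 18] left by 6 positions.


Left rotate by 6: [6, 18, 17, 19, 12, 11, 23, 10]


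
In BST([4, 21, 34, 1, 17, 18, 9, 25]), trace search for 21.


BST root = 4
Search for 21: compare at each node
Path: [4, 21]


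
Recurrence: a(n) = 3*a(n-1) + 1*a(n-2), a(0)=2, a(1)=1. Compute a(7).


Build bottom-up:
...a(5)=175, a(6)=578, a(7)=3*578+1*175=1909


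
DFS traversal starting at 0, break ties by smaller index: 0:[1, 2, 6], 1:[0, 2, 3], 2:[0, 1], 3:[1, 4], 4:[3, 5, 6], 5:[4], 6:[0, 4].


DFS stack-based: start with [0]
Visit order: [0, 1, 2, 3, 4, 5, 6]


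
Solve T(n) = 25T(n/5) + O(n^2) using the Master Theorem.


a=25, b=5, c=2. log_5(25)=2 = c=2. Case 2: O(n^c log n) = O(n^2 log n)
Complexity: O(n^2 log n)


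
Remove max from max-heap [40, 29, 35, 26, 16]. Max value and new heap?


Max = 40
Replace root with last, heapify down
Resulting heap: [35, 29, 16, 26]


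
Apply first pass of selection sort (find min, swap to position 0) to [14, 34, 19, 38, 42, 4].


After one pass: [4, 34, 19, 38, 42, 14]


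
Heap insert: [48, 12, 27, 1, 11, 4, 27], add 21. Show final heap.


Append 21: [48, 12, 27, 1, 11, 4, 27, 21]
Bubble up: swap idx 7(21) with idx 3(1); swap idx 3(21) with idx 1(12)
Result: [48, 21, 27, 12, 11, 4, 27, 1]


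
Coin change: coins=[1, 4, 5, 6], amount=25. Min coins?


dp[0]=0; dp[i]=1+min(dp[i-c] for c in coins)
...dp[20]=4, dp[21]=4, dp[22]=4, dp[23]=4, dp[24]=4, dp[25]=5
Minimum coins for 25 = 5


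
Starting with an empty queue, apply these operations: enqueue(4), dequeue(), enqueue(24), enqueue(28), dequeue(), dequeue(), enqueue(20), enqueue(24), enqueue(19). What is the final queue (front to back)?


enqueue(4) -> [4]
dequeue() returns 4 -> []
enqueue(24) -> [24]
enqueue(28) -> [24, 28]
dequeue() returns 24 -> [28]
dequeue() returns 28 -> []
enqueue(20) -> [20]
enqueue(24) -> [20, 24]
enqueue(19) -> [20, 24, 19]
Final queue (front to back): [20, 24, 19]


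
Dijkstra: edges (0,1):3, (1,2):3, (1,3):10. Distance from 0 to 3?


Dijkstra from 0:
Distances: {0: 0, 1: 3, 2: 6, 3: 13}
Shortest distance to 3 = 13, path = [0, 1, 3]


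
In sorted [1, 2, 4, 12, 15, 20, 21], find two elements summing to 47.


Two pointers: lo=0, hi=6
No pair sums to 47


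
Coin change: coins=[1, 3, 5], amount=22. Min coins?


dp[0]=0; dp[i]=1+min(dp[i-c] for c in coins)
...dp[17]=5, dp[18]=4, dp[19]=5, dp[20]=4, dp[21]=5, dp[22]=6
Minimum coins for 22 = 6


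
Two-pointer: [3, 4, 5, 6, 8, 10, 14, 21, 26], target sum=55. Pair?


Two pointers: lo=0, hi=8
No pair sums to 55


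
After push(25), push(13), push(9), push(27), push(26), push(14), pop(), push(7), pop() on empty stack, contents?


push(25) -> [25]
push(13) -> [25, 13]
push(9) -> [25, 13, 9]
push(27) -> [25, 13, 9, 27]
push(26) -> [25, 13, 9, 27, 26]
push(14) -> [25, 13, 9, 27, 26, 14]
pop() returns 14 -> [25, 13, 9, 27, 26]
push(7) -> [25, 13, 9, 27, 26, 7]
pop() returns 7 -> [25, 13, 9, 27, 26]
Final stack (bottom to top): [25, 13, 9, 27, 26]


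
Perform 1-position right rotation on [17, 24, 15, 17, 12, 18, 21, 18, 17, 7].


Right rotate by 1: [7, 17, 24, 15, 17, 12, 18, 21, 18, 17]


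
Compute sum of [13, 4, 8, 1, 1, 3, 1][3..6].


Prefix sums: [0, 13, 17, 25, 26, 27, 30, 31]
Sum[3..6] = prefix[7] - prefix[3] = 31 - 25 = 6


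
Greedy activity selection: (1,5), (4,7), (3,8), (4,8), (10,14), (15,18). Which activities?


Greedy: pick earliest-ending, then skip overlaps.
Selected (3 activities): [(1, 5), (10, 14), (15, 18)]


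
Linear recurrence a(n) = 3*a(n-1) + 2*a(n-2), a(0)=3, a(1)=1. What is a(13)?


Build bottom-up:
...a(11)=761549, a(12)=2712297, a(13)=3*2712297+2*761549=9659989


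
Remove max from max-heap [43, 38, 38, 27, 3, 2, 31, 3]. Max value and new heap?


Max = 43
Replace root with last, heapify down
Resulting heap: [38, 27, 38, 3, 3, 2, 31]


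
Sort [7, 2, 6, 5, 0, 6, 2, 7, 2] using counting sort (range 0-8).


Count array: [1, 0, 3, 0, 0, 1, 2, 2, 0]
Reconstruct: [0, 2, 2, 2, 5, 6, 6, 7, 7]


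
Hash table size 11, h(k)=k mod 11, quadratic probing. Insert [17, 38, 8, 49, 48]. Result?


Insertions: 17->slot 6; 38->slot 5; 8->slot 8; 49->slot 9; 48->slot 4
Table: [None, None, None, None, 48, 38, 17, None, 8, 49, None]


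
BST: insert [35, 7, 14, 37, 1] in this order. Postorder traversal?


Root = 35; build tree by BST insertion.
Postorder traversal: [1, 14, 7, 37, 35]


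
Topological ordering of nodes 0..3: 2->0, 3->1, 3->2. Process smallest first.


Kahn's algorithm, process smallest node first
Order: [3, 1, 2, 0]


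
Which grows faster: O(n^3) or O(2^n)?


cubic grows slower than exponential
O(n^3) is asymptotically smaller; O(2^n) grows faster


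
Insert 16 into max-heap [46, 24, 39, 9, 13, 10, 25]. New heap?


Append 16: [46, 24, 39, 9, 13, 10, 25, 16]
Bubble up: swap idx 7(16) with idx 3(9)
Result: [46, 24, 39, 16, 13, 10, 25, 9]


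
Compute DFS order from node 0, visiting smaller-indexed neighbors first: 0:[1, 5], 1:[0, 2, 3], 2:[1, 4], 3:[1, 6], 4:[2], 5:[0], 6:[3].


DFS stack-based: start with [0]
Visit order: [0, 1, 2, 4, 3, 6, 5]


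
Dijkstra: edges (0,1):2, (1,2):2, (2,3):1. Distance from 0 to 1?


Dijkstra from 0:
Distances: {0: 0, 1: 2, 2: 4, 3: 5}
Shortest distance to 1 = 2, path = [0, 1]


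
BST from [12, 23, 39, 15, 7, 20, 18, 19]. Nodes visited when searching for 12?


BST root = 12
Search for 12: compare at each node
Path: [12]


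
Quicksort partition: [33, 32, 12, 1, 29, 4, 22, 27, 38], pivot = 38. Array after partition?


Elements <= 38 go left of pivot.
Result: [33, 32, 12, 1, 29, 4, 22, 27, 38], pivot at index 8


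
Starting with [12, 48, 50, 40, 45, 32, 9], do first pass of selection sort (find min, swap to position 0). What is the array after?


After one pass: [9, 48, 50, 40, 45, 32, 12]


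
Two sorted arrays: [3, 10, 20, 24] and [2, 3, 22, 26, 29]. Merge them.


Compare heads, take smaller each step.
Merged: [2, 3, 3, 10, 20, 22, 24, 26, 29]


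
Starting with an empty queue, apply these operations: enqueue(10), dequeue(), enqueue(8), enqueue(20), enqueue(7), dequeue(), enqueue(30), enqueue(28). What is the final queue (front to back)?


enqueue(10) -> [10]
dequeue() returns 10 -> []
enqueue(8) -> [8]
enqueue(20) -> [8, 20]
enqueue(7) -> [8, 20, 7]
dequeue() returns 8 -> [20, 7]
enqueue(30) -> [20, 7, 30]
enqueue(28) -> [20, 7, 30, 28]
Final queue (front to back): [20, 7, 30, 28]


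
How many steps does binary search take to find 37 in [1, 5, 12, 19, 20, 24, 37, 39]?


Search for 37:
[0,7] mid=3 arr[3]=19
[4,7] mid=5 arr[5]=24
[6,7] mid=6 arr[6]=37
Total: 3 comparisons


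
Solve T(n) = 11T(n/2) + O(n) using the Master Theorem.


a=11, b=2, c=1. log_2(11)=3.459 > c=1. Case 1: O(n^log_b(a)) = O(n^3.459)
Complexity: O(n^3.459)


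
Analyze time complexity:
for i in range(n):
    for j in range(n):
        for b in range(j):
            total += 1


Per nesting level: O(n) * O(n) * O(n) [triangular over j] = O(n^3)
Complexity: O(n^3)


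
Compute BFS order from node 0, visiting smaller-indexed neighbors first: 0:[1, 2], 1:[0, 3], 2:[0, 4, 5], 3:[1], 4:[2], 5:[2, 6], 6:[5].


BFS queue: start with [0]
Visit order: [0, 1, 2, 3, 4, 5, 6]


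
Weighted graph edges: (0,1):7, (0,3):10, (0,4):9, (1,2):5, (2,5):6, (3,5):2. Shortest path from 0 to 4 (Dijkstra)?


Dijkstra from 0:
Distances: {0: 0, 1: 7, 2: 12, 3: 10, 4: 9, 5: 12}
Shortest distance to 4 = 9, path = [0, 4]


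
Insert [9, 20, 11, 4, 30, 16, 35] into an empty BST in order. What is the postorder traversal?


Root = 9; build tree by BST insertion.
Postorder traversal: [4, 16, 11, 35, 30, 20, 9]


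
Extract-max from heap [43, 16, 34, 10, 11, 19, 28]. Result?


Max = 43
Replace root with last, heapify down
Resulting heap: [34, 16, 28, 10, 11, 19]


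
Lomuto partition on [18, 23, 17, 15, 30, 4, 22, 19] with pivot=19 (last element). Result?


Elements <= 19 go left of pivot.
Result: [18, 17, 15, 4, 19, 23, 22, 30], pivot at index 4


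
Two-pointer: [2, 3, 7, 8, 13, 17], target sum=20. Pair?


Two pointers: lo=0, hi=5
Found pair: (3, 17) summing to 20


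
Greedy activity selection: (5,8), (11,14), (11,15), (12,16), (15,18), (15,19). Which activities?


Greedy: pick earliest-ending, then skip overlaps.
Selected (3 activities): [(5, 8), (11, 14), (15, 18)]


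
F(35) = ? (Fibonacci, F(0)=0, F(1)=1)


F(n)=F(n-1)+F(n-2)
...F(33)=3524578, F(34)=5702887, F(35)=9227465
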